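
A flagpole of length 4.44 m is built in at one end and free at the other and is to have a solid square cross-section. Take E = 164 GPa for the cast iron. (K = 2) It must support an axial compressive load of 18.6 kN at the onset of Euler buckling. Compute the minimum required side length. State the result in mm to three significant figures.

L_e = K·L = 2 × 4.44 = 8.880 m
Required I = P_cr·L_e²/(π²E) = 1.860×10^4 × 8.880² / (π² × 1.64×10^11) = 9.061×10^-7 m⁴
I_req = 9.061×10^5 mm⁴
Solid square: I = a⁴/12  ⇒  a = (12I)^(1/4) = (12×9.061×10^5)^(1/4) = 57.4 mm

a ≈ 57.4 mm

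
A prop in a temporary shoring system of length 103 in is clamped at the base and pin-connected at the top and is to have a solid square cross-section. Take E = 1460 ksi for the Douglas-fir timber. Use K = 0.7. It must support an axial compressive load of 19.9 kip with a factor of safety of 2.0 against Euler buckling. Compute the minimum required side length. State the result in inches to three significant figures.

Required P_cr = n·P = 2.0 × 19.9 = 39.80 kip
L_e = K·L = 0.7 × 103 = 72.10 in
Required I = P_cr·L_e²/(π²E) = 3.980×10^4 × 72.10² / (π² × 1.46×10^6) = 14.36 in⁴
Solid square: I = a⁴/12  ⇒  a = (12I)^(1/4) = (12×14.36)^(1/4) = 3.62 in

a ≈ 3.62 in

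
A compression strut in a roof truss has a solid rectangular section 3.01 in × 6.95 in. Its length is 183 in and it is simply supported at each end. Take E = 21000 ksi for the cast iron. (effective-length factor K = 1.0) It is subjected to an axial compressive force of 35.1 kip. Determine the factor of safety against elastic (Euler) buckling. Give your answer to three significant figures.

n ≈ 2.78

Buckling occurs about the weak axis: I_min = h·b³/12 with b = 3.01 in (the shorter side).
I_min = 6.95×3.01³/12 = 15.79 in⁴
Effective length L_e = K·L = 1 × 183 = 183.0 in
P_cr = π²EI / L_e² = π² × 21000×10³ × 15.79 / 183.0² = 9.775×10^4 lb
Factor of safety n = P_cr / P = 97.751 / 35.1 = 2.78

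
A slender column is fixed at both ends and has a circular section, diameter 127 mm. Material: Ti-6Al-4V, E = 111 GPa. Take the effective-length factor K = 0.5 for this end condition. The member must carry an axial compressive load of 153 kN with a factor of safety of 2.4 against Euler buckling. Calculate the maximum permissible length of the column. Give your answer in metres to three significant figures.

I = πd⁴/64 = π×127⁴/64 = 1.277×10^7 mm⁴
I = 1.277×10^-5 m⁴
Required critical load P_cr = n·P = 2.4 × 153 = 367.2 kN = 3.672×10^5 N
From P_cr = π²EI/(K·L)²:  L = (1/K)·√(π²EI/P_cr) = (1/0.5)·√(π²×1.11×10^11×1.277×10^-5/3.672×10^5)
L = 12.3 m

L_max ≈ 12.3 m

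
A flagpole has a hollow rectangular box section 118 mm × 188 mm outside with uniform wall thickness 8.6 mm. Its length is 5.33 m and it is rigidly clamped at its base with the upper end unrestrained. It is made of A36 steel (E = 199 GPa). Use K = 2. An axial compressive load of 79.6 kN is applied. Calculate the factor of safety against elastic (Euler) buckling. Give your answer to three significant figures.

Inner dimensions: h_i = 188 − 2×8.6 = 170.8 mm, b_i = 118 − 2×8.6 = 100.8 mm
Weak-axis I_min = (h_o·b_o³ − h_i·b_i³)/12 with b_o = 118, b_i = 100.8 mm (shorter outer/inner sides).
I_min = (188×118³ − 170.8×100.8³)/12 = 1.116×10^7 mm⁴
I = 1.116×10^7 mm⁴ = 1.116×10^-5 m⁴
Effective length L_e = K·L = 2 × 5.33 = 10.66 m
P_cr = π²EI / L_e² = π² × 199×10⁹ × 1.116×10^-5 / 10.66² = 1.929×10^5 N
Factor of safety n = P_cr / P = 192.94 / 79.6 = 2.42

n ≈ 2.42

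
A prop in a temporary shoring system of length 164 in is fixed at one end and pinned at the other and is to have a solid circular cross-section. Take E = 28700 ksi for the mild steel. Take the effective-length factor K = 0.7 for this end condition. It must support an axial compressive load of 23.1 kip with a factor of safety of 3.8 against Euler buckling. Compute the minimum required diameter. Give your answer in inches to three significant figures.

Required P_cr = n·P = 3.8 × 23.1 = 87.78 kip
L_e = K·L = 0.7 × 164 = 114.8 in
Required I = P_cr·L_e²/(π²E) = 8.778×10^4 × 114.8² / (π² × 2.87×10^7) = 4.084 in⁴
Solid circle: I = πd⁴/64  ⇒  d = (64I/π)^(1/4) = (64×4.084/π)^(1/4) = 3.02 in

d ≈ 3.02 in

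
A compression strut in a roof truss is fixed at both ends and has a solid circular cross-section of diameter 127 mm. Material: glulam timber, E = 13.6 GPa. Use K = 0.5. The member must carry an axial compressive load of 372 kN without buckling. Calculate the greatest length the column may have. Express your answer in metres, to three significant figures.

L_max ≈ 4.29 m

I = πd⁴/64 = π×127⁴/64 = 1.277×10^7 mm⁴
I = 1.277×10^-5 m⁴
At the buckling limit P_cr = P = 3.720×10^5 N
From P_cr = π²EI/(K·L)²:  L = (1/K)·√(π²EI/P_cr) = (1/0.5)·√(π²×1.36×10^10×1.277×10^-5/3.720×10^5)
L = 4.29 m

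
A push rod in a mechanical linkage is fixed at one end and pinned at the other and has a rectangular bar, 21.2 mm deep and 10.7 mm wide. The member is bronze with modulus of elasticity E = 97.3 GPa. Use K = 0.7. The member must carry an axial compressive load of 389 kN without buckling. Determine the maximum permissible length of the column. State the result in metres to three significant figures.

L_max ≈ 0.104 m

Buckling occurs about the weak axis: I_min = h·b³/12 with b = 10.7 mm (the shorter side).
I_min = 21.2×10.7³/12 = 2.164×10^3 mm⁴
I = 2.164×10^-9 m⁴
At the buckling limit P_cr = P = 3.890×10^5 N
From P_cr = π²EI/(K·L)²:  L = (1/K)·√(π²EI/P_cr) = (1/0.7)·√(π²×9.73×10^10×2.164×10^-9/3.890×10^5)
L = 0.104 m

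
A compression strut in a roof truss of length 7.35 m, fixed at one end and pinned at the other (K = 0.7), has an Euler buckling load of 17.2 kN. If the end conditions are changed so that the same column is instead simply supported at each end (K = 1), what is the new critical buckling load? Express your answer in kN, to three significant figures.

P_cr ∝ 1/K², so P_cr,new = P_cr,old × (K_old/K_new)² = 17.2 × (0.7/1)²
= 17.2 × 0.4900 = 8.43 kN

P_cr ≈ 8.43 kN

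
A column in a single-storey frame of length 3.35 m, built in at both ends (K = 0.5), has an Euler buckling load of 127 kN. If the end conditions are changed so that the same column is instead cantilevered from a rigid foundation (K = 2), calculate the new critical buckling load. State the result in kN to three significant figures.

P_cr ≈ 7.94 kN

P_cr ∝ 1/K², so P_cr,new = P_cr,old × (K_old/K_new)² = 127 × (0.5/2)²
= 127 × 0.06250 = 7.94 kN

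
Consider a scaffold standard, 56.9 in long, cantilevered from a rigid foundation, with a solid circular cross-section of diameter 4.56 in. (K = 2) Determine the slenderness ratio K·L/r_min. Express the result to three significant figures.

For a solid circle r = d/4 = 4.56/4 = 1.140 in
L_e = K·L = 2 × 56.9 = 113.8 in
λ = L_e / r_min = 113.80 / 1.140 = 99.8

λ ≈ 99.8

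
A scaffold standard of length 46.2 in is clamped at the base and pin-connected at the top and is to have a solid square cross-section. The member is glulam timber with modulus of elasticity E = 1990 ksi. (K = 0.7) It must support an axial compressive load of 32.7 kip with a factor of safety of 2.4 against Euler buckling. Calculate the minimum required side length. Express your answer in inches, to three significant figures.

a ≈ 2.66 in

Required P_cr = n·P = 2.4 × 32.7 = 78.48 kip
L_e = K·L = 0.7 × 46.2 = 32.34 in
Required I = P_cr·L_e²/(π²E) = 7.848×10^4 × 32.34² / (π² × 1.99×10^6) = 4.179 in⁴
Solid square: I = a⁴/12  ⇒  a = (12I)^(1/4) = (12×4.179)^(1/4) = 2.66 in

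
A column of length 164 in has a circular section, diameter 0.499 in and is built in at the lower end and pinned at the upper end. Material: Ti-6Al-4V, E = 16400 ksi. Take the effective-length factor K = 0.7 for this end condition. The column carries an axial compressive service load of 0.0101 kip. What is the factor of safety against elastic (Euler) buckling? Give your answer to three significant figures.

I = πd⁴/64 = π×0.499⁴/64 = 3.043×10^-3 in⁴
Effective length L_e = K·L = 0.7 × 164 = 114.8 in
P_cr = π²EI / L_e² = π² × 16400×10³ × 3.043×10^-3 / 114.8² = 37.38 lb
Factor of safety n = P_cr / P = 0.037379 / 0.0101 = 3.70

n ≈ 3.70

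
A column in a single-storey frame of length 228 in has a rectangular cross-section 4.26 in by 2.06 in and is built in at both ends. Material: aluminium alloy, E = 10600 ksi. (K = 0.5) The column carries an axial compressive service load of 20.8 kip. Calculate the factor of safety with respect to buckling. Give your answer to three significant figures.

Buckling occurs about the weak axis: I_min = h·b³/12 with b = 2.06 in (the shorter side).
I_min = 4.26×2.06³/12 = 3.103 in⁴
Effective length L_e = K·L = 0.5 × 228 = 114.0 in
P_cr = π²EI / L_e² = π² × 10600×10³ × 3.103 / 114.0² = 2.498×10^4 lb
Factor of safety n = P_cr / P = 24.982 / 20.8 = 1.20

n ≈ 1.20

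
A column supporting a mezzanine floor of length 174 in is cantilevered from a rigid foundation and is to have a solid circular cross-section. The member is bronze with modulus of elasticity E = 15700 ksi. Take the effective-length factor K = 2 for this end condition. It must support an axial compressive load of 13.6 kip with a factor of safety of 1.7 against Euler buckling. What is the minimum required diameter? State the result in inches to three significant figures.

Required P_cr = n·P = 1.7 × 13.6 = 23.12 kip
L_e = K·L = 2 × 174 = 348.0 in
Required I = P_cr·L_e²/(π²E) = 2.312×10^4 × 348.0² / (π² × 1.57×10^7) = 18.07 in⁴
Solid circle: I = πd⁴/64  ⇒  d = (64I/π)^(1/4) = (64×18.07/π)^(1/4) = 4.38 in

d ≈ 4.38 in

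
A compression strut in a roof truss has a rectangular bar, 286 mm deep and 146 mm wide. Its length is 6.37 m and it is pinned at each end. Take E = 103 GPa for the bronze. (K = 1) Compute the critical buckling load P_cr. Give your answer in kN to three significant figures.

Buckling occurs about the weak axis: I_min = h·b³/12 with b = 146 mm (the shorter side).
I_min = 286×146³/12 = 7.417×10^7 mm⁴
I = 7.417×10^7 mm⁴ = 7.417×10^-5 m⁴
Effective length L_e = K·L = 1 × 6.37 = 6.370 m
P_cr = π²EI / L_e² = π² × 103×10⁹ × 7.417×10^-5 / 6.370² = 1.858×10^6 N

P_cr ≈ 1860 kN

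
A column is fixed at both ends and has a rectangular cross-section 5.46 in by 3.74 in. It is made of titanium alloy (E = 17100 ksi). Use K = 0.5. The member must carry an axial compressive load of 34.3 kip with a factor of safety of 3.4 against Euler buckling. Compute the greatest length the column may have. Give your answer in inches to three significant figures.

L_max ≈ 371 in

Buckling occurs about the weak axis: I_min = h·b³/12 with b = 3.74 in (the shorter side).
I_min = 5.46×3.74³/12 = 23.80 in⁴
Required critical load P_cr = n·P = 3.4 × 34.3 = 116.6 kip = 1.166×10^5 lb
From P_cr = π²EI/(K·L)²:  L = (1/K)·√(π²EI/P_cr) = (1/0.5)·√(π²×1.71×10^7×23.80/1.166×10^5)
L = 371 in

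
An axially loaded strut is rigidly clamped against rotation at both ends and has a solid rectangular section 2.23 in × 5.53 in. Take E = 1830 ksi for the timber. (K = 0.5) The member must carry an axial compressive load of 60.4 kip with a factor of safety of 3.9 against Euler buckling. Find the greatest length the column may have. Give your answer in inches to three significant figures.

L_max ≈ 39.6 in

Buckling occurs about the weak axis: I_min = h·b³/12 with b = 2.23 in (the shorter side).
I_min = 5.53×2.23³/12 = 5.110 in⁴
Required critical load P_cr = n·P = 3.9 × 60.4 = 235.6 kip = 2.356×10^5 lb
From P_cr = π²EI/(K·L)²:  L = (1/K)·√(π²EI/P_cr) = (1/0.5)·√(π²×1.83×10^6×5.110/2.356×10^5)
L = 39.6 in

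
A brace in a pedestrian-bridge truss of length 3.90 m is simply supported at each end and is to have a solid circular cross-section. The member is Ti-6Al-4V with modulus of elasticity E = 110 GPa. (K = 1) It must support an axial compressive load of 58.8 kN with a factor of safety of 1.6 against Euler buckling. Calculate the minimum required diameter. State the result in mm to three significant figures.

Required P_cr = n·P = 1.6 × 58.8 = 94.08 kN
L_e = K·L = 1 × 3.90 = 3.900 m
Required I = P_cr·L_e²/(π²E) = 9.408×10^4 × 3.900² / (π² × 1.10×10^11) = 1.318×10^-6 m⁴
I_req = 1.318×10^6 mm⁴
Solid circle: I = πd⁴/64  ⇒  d = (64I/π)^(1/4) = (64×1.318×10^6/π)^(1/4) = 72.0 mm

d ≈ 72.0 mm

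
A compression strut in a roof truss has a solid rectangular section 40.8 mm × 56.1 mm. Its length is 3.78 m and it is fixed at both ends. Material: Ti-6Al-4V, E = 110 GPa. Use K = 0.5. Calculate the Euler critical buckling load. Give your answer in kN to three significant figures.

Buckling occurs about the weak axis: I_min = h·b³/12 with b = 40.8 mm (the shorter side).
I_min = 56.1×40.8³/12 = 3.175×10^5 mm⁴
I = 3.175×10^5 mm⁴ = 3.175×10^-7 m⁴
Effective length L_e = K·L = 0.5 × 3.78 = 1.890 m
P_cr = π²EI / L_e² = π² × 110×10⁹ × 3.175×10^-7 / 1.890² = 9.650×10^4 N

P_cr ≈ 96.5 kN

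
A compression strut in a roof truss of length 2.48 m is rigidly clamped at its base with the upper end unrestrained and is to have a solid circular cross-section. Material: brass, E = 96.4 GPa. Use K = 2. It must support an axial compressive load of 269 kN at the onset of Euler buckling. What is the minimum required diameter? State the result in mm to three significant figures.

L_e = K·L = 2 × 2.48 = 4.960 m
Required I = P_cr·L_e²/(π²E) = 2.690×10^5 × 4.960² / (π² × 9.64×10^10) = 6.956×10^-6 m⁴
I_req = 6.956×10^6 mm⁴
Solid circle: I = πd⁴/64  ⇒  d = (64I/π)^(1/4) = (64×6.956×10^6/π)^(1/4) = 109 mm

d ≈ 109 mm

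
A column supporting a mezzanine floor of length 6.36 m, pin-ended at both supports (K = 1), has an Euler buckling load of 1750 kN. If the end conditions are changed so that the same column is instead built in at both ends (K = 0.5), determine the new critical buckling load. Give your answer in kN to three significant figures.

P_cr ≈ 7000 kN

P_cr ∝ 1/K², so P_cr,new = P_cr,old × (K_old/K_new)² = 1750 × (1/0.5)²
= 1750 × 4.000 = 7000 kN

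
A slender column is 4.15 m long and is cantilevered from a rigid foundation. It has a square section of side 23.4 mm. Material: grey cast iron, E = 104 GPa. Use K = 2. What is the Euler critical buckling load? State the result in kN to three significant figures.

I = a⁴/12 = 23.4⁴/12 = 2.499×10^4 mm⁴
I = 2.499×10^4 mm⁴ = 2.499×10^-8 m⁴
Effective length L_e = K·L = 2 × 4.15 = 8.300 m
P_cr = π²EI / L_e² = π² × 104×10⁹ × 2.499×10^-8 / 8.300² = 372.3 N

P_cr ≈ 0.372 kN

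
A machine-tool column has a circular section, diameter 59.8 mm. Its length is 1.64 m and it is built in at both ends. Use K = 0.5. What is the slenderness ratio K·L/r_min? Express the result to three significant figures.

For a solid circle r = d/4 = 59.8/4 = 14.95 mm
L_e = K·L = 0.5 × 1.64 m = 0.8200 m = 820.00 mm
λ = L_e / r_min = 820.00 / 14.95 = 54.8

λ ≈ 54.8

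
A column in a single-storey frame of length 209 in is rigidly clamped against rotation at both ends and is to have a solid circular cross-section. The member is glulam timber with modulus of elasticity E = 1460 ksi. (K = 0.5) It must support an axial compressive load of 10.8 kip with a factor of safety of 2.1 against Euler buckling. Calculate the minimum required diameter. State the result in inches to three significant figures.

d ≈ 4.33 in

Required P_cr = n·P = 2.1 × 10.8 = 22.68 kip
L_e = K·L = 0.5 × 209 = 104.5 in
Required I = P_cr·L_e²/(π²E) = 2.268×10^4 × 104.5² / (π² × 1.46×10^6) = 17.19 in⁴
Solid circle: I = πd⁴/64  ⇒  d = (64I/π)^(1/4) = (64×17.19/π)^(1/4) = 4.33 in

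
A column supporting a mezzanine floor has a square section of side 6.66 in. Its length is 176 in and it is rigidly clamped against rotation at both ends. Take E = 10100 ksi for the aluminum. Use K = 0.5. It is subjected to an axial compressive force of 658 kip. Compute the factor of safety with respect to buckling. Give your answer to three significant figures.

I = a⁴/12 = 6.66⁴/12 = 164.0 in⁴
Effective length L_e = K·L = 0.5 × 176 = 88.00 in
P_cr = π²EI / L_e² = π² × 10100×10³ × 164.0 / 88.00² = 2.110×10^6 lb
Factor of safety n = P_cr / P = 2110.4 / 658 = 3.21

n ≈ 3.21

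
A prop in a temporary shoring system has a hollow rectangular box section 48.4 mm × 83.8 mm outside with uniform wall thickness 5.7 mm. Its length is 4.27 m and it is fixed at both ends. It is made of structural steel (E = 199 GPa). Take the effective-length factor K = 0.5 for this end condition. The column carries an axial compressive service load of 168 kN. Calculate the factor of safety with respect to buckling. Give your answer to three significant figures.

n ≈ 1.25

Inner dimensions: h_i = 83.8 − 2×5.7 = 72.40 mm, b_i = 48.4 − 2×5.7 = 37.00 mm
Weak-axis I_min = (h_o·b_o³ − h_i·b_i³)/12 with b_o = 48.4, b_i = 37.00 mm (shorter outer/inner sides).
I_min = (83.8×48.4³ − 72.40×37.00³)/12 = 4.862×10^5 mm⁴
I = 4.862×10^5 mm⁴ = 4.862×10^-7 m⁴
Effective length L_e = K·L = 0.5 × 4.27 = 2.135 m
P_cr = π²EI / L_e² = π² × 199×10⁹ × 4.862×10^-7 / 2.135² = 2.095×10^5 N
Factor of safety n = P_cr / P = 209.48 / 168 = 1.25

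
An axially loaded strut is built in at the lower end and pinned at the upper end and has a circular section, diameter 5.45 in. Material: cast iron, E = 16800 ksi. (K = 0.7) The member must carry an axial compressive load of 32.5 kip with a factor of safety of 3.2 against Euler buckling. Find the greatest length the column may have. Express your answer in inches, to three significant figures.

L_max ≈ 375 in

I = πd⁴/64 = π×5.45⁴/64 = 43.31 in⁴
Required critical load P_cr = n·P = 3.2 × 32.5 = 104.0 kip = 1.040×10^5 lb
From P_cr = π²EI/(K·L)²:  L = (1/K)·√(π²EI/P_cr) = (1/0.7)·√(π²×1.68×10^7×43.31/1.040×10^5)
L = 375 in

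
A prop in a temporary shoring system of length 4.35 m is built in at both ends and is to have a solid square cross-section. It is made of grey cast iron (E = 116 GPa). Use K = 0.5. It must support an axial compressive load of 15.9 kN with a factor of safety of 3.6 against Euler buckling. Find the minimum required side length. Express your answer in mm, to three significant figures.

a ≈ 41.0 mm

Required P_cr = n·P = 3.6 × 15.9 = 57.24 kN
L_e = K·L = 0.5 × 4.35 = 2.175 m
Required I = P_cr·L_e²/(π²E) = 5.724×10^4 × 2.175² / (π² × 1.16×10^11) = 2.365×10^-7 m⁴
I_req = 2.365×10^5 mm⁴
Solid square: I = a⁴/12  ⇒  a = (12I)^(1/4) = (12×2.365×10^5)^(1/4) = 41.0 mm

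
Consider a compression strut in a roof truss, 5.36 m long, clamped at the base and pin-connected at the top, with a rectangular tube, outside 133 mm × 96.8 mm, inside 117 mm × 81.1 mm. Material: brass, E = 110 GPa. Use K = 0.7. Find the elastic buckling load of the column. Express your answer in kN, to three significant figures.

P_cr ≈ 374 kN

Weak-axis I_min = (h_o·b_o³ − h_i·b_i³)/12 with b_o = 96.8, b_i = 81.10 mm (shorter outer/inner sides).
I_min = (133×96.8³ − 117.0×81.10³)/12 = 4.852×10^6 mm⁴
I = 4.852×10^6 mm⁴ = 4.852×10^-6 m⁴
Effective length L_e = K·L = 0.7 × 5.36 = 3.752 m
P_cr = π²EI / L_e² = π² × 110×10⁹ × 4.852×10^-6 / 3.752² = 3.742×10^5 N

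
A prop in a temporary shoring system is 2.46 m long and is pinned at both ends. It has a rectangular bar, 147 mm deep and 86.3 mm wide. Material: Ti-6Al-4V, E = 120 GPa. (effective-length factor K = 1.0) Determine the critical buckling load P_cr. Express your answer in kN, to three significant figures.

P_cr ≈ 1540 kN

Buckling occurs about the weak axis: I_min = h·b³/12 with b = 86.3 mm (the shorter side).
I_min = 147×86.3³/12 = 7.874×10^6 mm⁴
I = 7.874×10^6 mm⁴ = 7.874×10^-6 m⁴
Effective length L_e = K·L = 1 × 2.46 = 2.460 m
P_cr = π²EI / L_e² = π² × 120×10⁹ × 7.874×10^-6 / 2.460² = 1.541×10^6 N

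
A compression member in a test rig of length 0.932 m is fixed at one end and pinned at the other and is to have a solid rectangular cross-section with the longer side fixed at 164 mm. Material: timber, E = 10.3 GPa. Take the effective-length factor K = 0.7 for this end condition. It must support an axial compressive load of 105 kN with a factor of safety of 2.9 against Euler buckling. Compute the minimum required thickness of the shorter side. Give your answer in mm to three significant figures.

Required P_cr = n·P = 2.9 × 105 = 304.5 kN
L_e = K·L = 0.7 × 0.932 = 0.6524 m
Required I = P_cr·L_e²/(π²E) = 3.045×10^5 × 0.6524² / (π² × 1.03×10^10) = 1.275×10^-6 m⁴
I_req = 1.275×10^6 mm⁴
Rectangle, weak axis: I_min = h·b³/12 with h = 164 mm fixed  ⇒  b = (12I/h)^(1/3) = 45.4 mm

b ≈ 45.4 mm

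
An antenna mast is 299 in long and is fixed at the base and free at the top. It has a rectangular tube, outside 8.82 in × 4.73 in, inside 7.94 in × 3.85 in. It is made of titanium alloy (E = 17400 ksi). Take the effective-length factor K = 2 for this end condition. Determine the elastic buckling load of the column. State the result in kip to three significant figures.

P_cr ≈ 19.2 kip

Weak-axis I_min = (h_o·b_o³ − h_i·b_i³)/12 with b_o = 4.73, b_i = 3.850 in (shorter outer/inner sides).
I_min = (8.82×4.73³ − 7.940×3.850³)/12 = 40.02 in⁴
Effective length L_e = K·L = 2 × 299 = 598.0 in
P_cr = π²EI / L_e² = π² × 17400×10³ × 40.02 / 598.0² = 1.922×10^4 lb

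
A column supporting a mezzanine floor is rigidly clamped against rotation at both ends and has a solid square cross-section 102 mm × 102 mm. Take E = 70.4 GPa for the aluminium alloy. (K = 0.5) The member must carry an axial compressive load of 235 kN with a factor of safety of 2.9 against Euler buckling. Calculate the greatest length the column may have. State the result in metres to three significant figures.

I = a⁴/12 = 102⁴/12 = 9.020×10^6 mm⁴
I = 9.020×10^-6 m⁴
Required critical load P_cr = n·P = 2.9 × 235 = 681.5 kN = 6.815×10^5 N
From P_cr = π²EI/(K·L)²:  L = (1/K)·√(π²EI/P_cr) = (1/0.5)·√(π²×7.04×10^10×9.020×10^-6/6.815×10^5)
L = 6.07 m

L_max ≈ 6.07 m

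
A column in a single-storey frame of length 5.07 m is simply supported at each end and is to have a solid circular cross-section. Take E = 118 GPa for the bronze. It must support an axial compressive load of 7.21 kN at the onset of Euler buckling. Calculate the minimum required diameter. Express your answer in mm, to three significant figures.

L_e = K·L = 1 × 5.07 = 5.070 m
Required I = P_cr·L_e²/(π²E) = 7.210×10^3 × 5.070² / (π² × 1.18×10^11) = 1.591×10^-7 m⁴
I_req = 1.591×10^5 mm⁴
Solid circle: I = πd⁴/64  ⇒  d = (64I/π)^(1/4) = (64×1.591×10^5/π)^(1/4) = 42.4 mm

d ≈ 42.4 mm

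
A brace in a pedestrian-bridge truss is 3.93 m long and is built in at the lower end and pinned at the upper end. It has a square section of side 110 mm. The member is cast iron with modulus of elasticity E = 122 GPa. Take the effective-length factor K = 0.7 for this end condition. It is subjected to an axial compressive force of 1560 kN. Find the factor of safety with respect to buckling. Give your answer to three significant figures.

n ≈ 1.24

I = a⁴/12 = 110⁴/12 = 1.220×10^7 mm⁴
I = 1.220×10^7 mm⁴ = 1.220×10^-5 m⁴
Effective length L_e = K·L = 0.7 × 3.93 = 2.751 m
P_cr = π²EI / L_e² = π² × 122×10⁹ × 1.220×10^-5 / 2.751² = 1.941×10^6 N
Factor of safety n = P_cr / P = 1941.2 / 1560 = 1.24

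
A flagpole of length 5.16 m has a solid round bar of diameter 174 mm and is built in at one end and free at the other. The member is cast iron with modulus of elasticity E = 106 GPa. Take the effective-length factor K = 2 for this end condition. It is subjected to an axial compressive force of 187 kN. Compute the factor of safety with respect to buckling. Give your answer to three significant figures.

I = πd⁴/64 = π×174⁴/64 = 4.500×10^7 mm⁴
I = 4.500×10^7 mm⁴ = 4.500×10^-5 m⁴
Effective length L_e = K·L = 2 × 5.16 = 10.32 m
P_cr = π²EI / L_e² = π² × 106×10⁹ × 4.500×10^-5 / 10.32² = 4.420×10^5 N
Factor of safety n = P_cr / P = 441.99 / 187 = 2.36

n ≈ 2.36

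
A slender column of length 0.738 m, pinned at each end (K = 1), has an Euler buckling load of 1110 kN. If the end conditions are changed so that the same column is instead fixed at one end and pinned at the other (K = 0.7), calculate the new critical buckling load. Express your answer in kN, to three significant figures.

P_cr ∝ 1/K², so P_cr,new = P_cr,old × (K_old/K_new)² = 1110 × (1/0.7)²
= 1110 × 2.041 = 2270 kN

P_cr ≈ 2270 kN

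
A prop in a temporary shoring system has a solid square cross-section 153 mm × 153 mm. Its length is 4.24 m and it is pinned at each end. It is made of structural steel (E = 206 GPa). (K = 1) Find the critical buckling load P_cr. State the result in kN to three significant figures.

P_cr ≈ 5160 kN

I = a⁴/12 = 153⁴/12 = 4.567×10^7 mm⁴
I = 4.567×10^7 mm⁴ = 4.567×10^-5 m⁴
Effective length L_e = K·L = 1 × 4.24 = 4.240 m
P_cr = π²EI / L_e² = π² × 206×10⁹ × 4.567×10^-5 / 4.240² = 5.164×10^6 N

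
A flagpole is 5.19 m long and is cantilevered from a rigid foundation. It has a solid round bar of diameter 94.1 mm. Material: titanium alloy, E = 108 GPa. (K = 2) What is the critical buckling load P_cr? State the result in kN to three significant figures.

P_cr ≈ 38.1 kN

I = πd⁴/64 = π×94.1⁴/64 = 3.849×10^6 mm⁴
I = 3.849×10^6 mm⁴ = 3.849×10^-6 m⁴
Effective length L_e = K·L = 2 × 5.19 = 10.38 m
P_cr = π²EI / L_e² = π² × 108×10⁹ × 3.849×10^-6 / 10.38² = 3.808×10^4 N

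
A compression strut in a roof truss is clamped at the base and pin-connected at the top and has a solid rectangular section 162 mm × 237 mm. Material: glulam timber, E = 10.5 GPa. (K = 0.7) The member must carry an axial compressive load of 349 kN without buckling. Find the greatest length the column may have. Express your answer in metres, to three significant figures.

L_max ≈ 7.13 m

Buckling occurs about the weak axis: I_min = h·b³/12 with b = 162 mm (the shorter side).
I_min = 237×162³/12 = 8.397×10^7 mm⁴
I = 8.397×10^-5 m⁴
At the buckling limit P_cr = P = 3.490×10^5 N
From P_cr = π²EI/(K·L)²:  L = (1/K)·√(π²EI/P_cr) = (1/0.7)·√(π²×1.05×10^10×8.397×10^-5/3.490×10^5)
L = 7.13 m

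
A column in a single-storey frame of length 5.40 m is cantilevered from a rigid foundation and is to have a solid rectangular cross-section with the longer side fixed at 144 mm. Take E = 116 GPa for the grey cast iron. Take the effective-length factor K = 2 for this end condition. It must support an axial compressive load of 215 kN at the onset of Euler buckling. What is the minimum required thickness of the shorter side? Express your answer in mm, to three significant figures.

L_e = K·L = 2 × 5.40 = 10.80 m
Required I = P_cr·L_e²/(π²E) = 2.150×10^5 × 10.80² / (π² × 1.16×10^11) = 2.190×10^-5 m⁴
I_req = 2.190×10^7 mm⁴
Rectangle, weak axis: I_min = h·b³/12 with h = 144 mm fixed  ⇒  b = (12I/h)^(1/3) = 122 mm

b ≈ 122 mm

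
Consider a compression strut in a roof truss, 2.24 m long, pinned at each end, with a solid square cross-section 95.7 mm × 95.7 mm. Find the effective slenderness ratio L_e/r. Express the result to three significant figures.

λ ≈ 81.1

For a square r = a/√12 = 95.7/√12 = 27.63 mm
L_e = K·L = 1 × 2.24 m = 2.240 m = 2240.0 mm
λ = L_e / r_min = 2240.0 / 27.63 = 81.1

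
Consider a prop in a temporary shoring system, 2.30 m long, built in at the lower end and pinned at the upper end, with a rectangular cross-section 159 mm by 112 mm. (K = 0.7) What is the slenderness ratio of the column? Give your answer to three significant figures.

For a rectangle r_min = b/√12 = 112/√12 = 32.33 mm
L_e = K·L = 0.7 × 2.30 m = 1.610 m = 1610.0 mm
λ = L_e / r_min = 1610.0 / 32.33 = 49.8

λ ≈ 49.8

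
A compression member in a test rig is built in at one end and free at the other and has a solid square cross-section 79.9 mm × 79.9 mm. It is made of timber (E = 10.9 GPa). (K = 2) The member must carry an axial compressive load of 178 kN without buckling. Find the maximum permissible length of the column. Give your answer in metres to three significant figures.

L_max ≈ 0.716 m

I = a⁴/12 = 79.9⁴/12 = 3.396×10^6 mm⁴
I = 3.396×10^-6 m⁴
At the buckling limit P_cr = P = 1.780×10^5 N
From P_cr = π²EI/(K·L)²:  L = (1/K)·√(π²EI/P_cr) = (1/2)·√(π²×1.09×10^10×3.396×10^-6/1.780×10^5)
L = 0.716 m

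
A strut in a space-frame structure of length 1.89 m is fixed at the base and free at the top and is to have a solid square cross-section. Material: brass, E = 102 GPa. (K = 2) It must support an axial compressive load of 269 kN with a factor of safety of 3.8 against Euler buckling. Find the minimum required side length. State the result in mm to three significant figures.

a ≈ 115 mm

Required P_cr = n·P = 3.8 × 269 = 1022 kN
L_e = K·L = 2 × 1.89 = 3.780 m
Required I = P_cr·L_e²/(π²E) = 1.022×10^6 × 3.780² / (π² × 1.02×10^11) = 1.451×10^-5 m⁴
I_req = 1.451×10^7 mm⁴
Solid square: I = a⁴/12  ⇒  a = (12I)^(1/4) = (12×1.451×10^7)^(1/4) = 115 mm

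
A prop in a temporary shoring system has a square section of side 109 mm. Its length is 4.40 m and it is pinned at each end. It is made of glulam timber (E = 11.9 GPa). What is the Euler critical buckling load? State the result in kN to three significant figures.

P_cr ≈ 71.4 kN

I = a⁴/12 = 109⁴/12 = 1.176×10^7 mm⁴
I = 1.176×10^7 mm⁴ = 1.176×10^-5 m⁴
Effective length L_e = K·L = 1 × 4.40 = 4.400 m
P_cr = π²EI / L_e² = π² × 11.9×10⁹ × 1.176×10^-5 / 4.400² = 7.136×10^4 N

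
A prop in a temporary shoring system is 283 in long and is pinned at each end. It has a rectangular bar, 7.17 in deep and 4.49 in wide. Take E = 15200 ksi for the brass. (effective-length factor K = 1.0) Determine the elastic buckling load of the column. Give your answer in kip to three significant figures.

P_cr ≈ 101 kip

Buckling occurs about the weak axis: I_min = h·b³/12 with b = 4.49 in (the shorter side).
I_min = 7.17×4.49³/12 = 54.09 in⁴
Effective length L_e = K·L = 1 × 283 = 283.0 in
P_cr = π²EI / L_e² = π² × 15200×10³ × 54.09 / 283.0² = 1.013×10^5 lb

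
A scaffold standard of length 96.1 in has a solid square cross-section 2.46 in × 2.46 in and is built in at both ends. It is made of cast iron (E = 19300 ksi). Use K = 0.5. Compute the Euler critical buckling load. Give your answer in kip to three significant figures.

P_cr ≈ 252 kip

I = a⁴/12 = 2.46⁴/12 = 3.052 in⁴
Effective length L_e = K·L = 0.5 × 96.1 = 48.05 in
P_cr = π²EI / L_e² = π² × 19300×10³ × 3.052 / 48.05² = 2.518×10^5 lb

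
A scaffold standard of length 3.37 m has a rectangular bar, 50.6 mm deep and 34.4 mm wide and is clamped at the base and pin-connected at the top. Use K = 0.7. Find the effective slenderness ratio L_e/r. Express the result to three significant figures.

Buckling occurs about the weak axis: I_min = h·b³/12 with b = 34.4 mm (the shorter side).
I_min = 50.6×34.4³/12 = 1.717×10^5 mm⁴
A = 1.741×10^3 mm²;  r_min = √(I/A) = √(1.717×10^5/1.741×10^3) = 9.930 mm
L_e = K·L = 0.7 × 3.37 m = 2.359 m = 2359.0 mm
λ = L_e / r_min = 2359.0 / 9.930 = 238

λ ≈ 238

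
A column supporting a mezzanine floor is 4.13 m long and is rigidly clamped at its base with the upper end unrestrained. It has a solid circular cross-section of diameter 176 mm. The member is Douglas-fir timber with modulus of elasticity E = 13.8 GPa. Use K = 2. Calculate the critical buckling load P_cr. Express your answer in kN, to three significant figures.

P_cr ≈ 94.0 kN

I = πd⁴/64 = π×176⁴/64 = 4.710×10^7 mm⁴
I = 4.710×10^7 mm⁴ = 4.710×10^-5 m⁴
Effective length L_e = K·L = 2 × 4.13 = 8.260 m
P_cr = π²EI / L_e² = π² × 13.8×10⁹ × 4.710×10^-5 / 8.260² = 9.402×10^4 N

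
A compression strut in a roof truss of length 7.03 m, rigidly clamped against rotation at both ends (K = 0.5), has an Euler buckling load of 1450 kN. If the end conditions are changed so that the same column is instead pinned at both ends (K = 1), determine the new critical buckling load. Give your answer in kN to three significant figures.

P_cr ∝ 1/K², so P_cr,new = P_cr,old × (K_old/K_new)² = 1450 × (0.5/1)²
= 1450 × 0.2500 = 362 kN

P_cr ≈ 362 kN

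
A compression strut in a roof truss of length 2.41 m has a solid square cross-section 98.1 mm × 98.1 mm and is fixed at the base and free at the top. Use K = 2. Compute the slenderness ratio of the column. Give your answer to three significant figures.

λ ≈ 170

I = a⁴/12 = 98.1⁴/12 = 7.718×10^6 mm⁴
A = 9.624×10^3 mm²;  r_min = √(I/A) = √(7.718×10^6/9.624×10^3) = 28.32 mm
L_e = K·L = 2 × 2.41 m = 4.820 m = 4820.0 mm
λ = L_e / r_min = 4820.0 / 28.32 = 170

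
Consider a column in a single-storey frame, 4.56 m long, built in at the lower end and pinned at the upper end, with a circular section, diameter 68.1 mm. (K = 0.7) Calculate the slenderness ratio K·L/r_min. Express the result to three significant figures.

For a solid circle r = d/4 = 68.1/4 = 17.02 mm
L_e = K·L = 0.7 × 4.56 m = 3.192 m = 3192.0 mm
λ = L_e / r_min = 3192.0 / 17.02 = 187

λ ≈ 187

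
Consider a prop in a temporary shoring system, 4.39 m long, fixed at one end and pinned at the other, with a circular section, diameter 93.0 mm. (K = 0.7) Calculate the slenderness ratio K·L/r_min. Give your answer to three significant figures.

λ ≈ 132

For a solid circle r = d/4 = 93.0/4 = 23.25 mm
L_e = K·L = 0.7 × 4.39 m = 3.073 m = 3073.0 mm
λ = L_e / r_min = 3073.0 / 23.25 = 132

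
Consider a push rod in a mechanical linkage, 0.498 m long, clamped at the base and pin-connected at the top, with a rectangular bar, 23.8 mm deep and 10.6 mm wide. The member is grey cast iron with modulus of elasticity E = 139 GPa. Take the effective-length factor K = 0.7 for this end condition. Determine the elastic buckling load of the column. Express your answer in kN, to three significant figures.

Buckling occurs about the weak axis: I_min = h·b³/12 with b = 10.6 mm (the shorter side).
I_min = 23.8×10.6³/12 = 2.362×10^3 mm⁴
I = 2.362×10^3 mm⁴ = 2.362×10^-9 m⁴
Effective length L_e = K·L = 0.7 × 0.498 = 0.3486 m
P_cr = π²EI / L_e² = π² × 139×10⁹ × 2.362×10^-9 / 0.3486² = 2.667×10^4 N

P_cr ≈ 26.7 kN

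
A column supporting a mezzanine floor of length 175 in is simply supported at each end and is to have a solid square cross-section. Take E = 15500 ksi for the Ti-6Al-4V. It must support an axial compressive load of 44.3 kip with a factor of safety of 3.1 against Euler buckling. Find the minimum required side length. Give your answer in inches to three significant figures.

a ≈ 4.26 in

Required P_cr = n·P = 3.1 × 44.3 = 137.3 kip
L_e = K·L = 1 × 175 = 175.0 in
Required I = P_cr·L_e²/(π²E) = 1.373×10^5 × 175.0² / (π² × 1.55×10^7) = 27.49 in⁴
Solid square: I = a⁴/12  ⇒  a = (12I)^(1/4) = (12×27.49)^(1/4) = 4.26 in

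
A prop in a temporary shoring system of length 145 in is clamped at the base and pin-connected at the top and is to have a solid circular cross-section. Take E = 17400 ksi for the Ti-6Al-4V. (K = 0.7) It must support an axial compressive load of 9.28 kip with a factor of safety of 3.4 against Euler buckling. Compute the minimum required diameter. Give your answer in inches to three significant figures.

Required P_cr = n·P = 3.4 × 9.28 = 31.55 kip
L_e = K·L = 0.7 × 145 = 101.5 in
Required I = P_cr·L_e²/(π²E) = 3.155×10^4 × 101.5² / (π² × 1.74×10^7) = 1.893 in⁴
Solid circle: I = πd⁴/64  ⇒  d = (64I/π)^(1/4) = (64×1.893/π)^(1/4) = 2.49 in

d ≈ 2.49 in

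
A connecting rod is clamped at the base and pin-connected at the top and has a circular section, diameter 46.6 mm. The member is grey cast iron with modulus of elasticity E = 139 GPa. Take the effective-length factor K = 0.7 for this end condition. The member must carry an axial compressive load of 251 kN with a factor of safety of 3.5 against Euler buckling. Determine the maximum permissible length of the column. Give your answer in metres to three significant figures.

I = πd⁴/64 = π×46.6⁴/64 = 2.315×10^5 mm⁴
I = 2.315×10^-7 m⁴
Required critical load P_cr = n·P = 3.5 × 251 = 878.5 kN = 8.785×10^5 N
From P_cr = π²EI/(K·L)²:  L = (1/K)·√(π²EI/P_cr) = (1/0.7)·√(π²×1.39×10^11×2.315×10^-7/8.785×10^5)
L = 0.859 m

L_max ≈ 0.859 m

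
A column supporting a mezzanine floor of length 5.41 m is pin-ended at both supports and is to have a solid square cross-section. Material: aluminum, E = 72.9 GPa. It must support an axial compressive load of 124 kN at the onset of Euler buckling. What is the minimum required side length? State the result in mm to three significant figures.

L_e = K·L = 1 × 5.41 = 5.410 m
Required I = P_cr·L_e²/(π²E) = 1.240×10^5 × 5.410² / (π² × 7.29×10^10) = 5.044×10^-6 m⁴
I_req = 5.044×10^6 mm⁴
Solid square: I = a⁴/12  ⇒  a = (12I)^(1/4) = (12×5.044×10^6)^(1/4) = 88.2 mm

a ≈ 88.2 mm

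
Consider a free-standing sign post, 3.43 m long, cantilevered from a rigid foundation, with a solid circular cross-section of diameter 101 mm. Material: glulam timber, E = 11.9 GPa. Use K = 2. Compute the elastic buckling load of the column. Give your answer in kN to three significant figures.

P_cr ≈ 12.7 kN

I = πd⁴/64 = π×101⁴/64 = 5.108×10^6 mm⁴
I = 5.108×10^6 mm⁴ = 5.108×10^-6 m⁴
Effective length L_e = K·L = 2 × 3.43 = 6.860 m
P_cr = π²EI / L_e² = π² × 11.9×10⁹ × 5.108×10^-6 / 6.860² = 1.275×10^4 N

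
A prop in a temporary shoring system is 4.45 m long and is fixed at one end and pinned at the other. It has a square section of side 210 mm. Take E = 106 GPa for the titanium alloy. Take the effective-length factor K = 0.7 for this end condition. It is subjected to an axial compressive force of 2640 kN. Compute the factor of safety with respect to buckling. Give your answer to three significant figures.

n ≈ 6.62

I = a⁴/12 = 210⁴/12 = 1.621×10^8 mm⁴
I = 1.621×10^8 mm⁴ = 1.621×10^-4 m⁴
Effective length L_e = K·L = 0.7 × 4.45 = 3.115 m
P_cr = π²EI / L_e² = π² × 106×10⁹ × 1.621×10^-4 / 3.115² = 1.747×10^7 N
Factor of safety n = P_cr / P = 17474 / 2640 = 6.62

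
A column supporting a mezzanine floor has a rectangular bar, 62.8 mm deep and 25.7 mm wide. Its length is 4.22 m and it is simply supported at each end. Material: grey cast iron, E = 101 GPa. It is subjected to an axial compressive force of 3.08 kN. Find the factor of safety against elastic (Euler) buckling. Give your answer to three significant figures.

n ≈ 1.61

Buckling occurs about the weak axis: I_min = h·b³/12 with b = 25.7 mm (the shorter side).
I_min = 62.8×25.7³/12 = 8.883×10^4 mm⁴
I = 8.883×10^4 mm⁴ = 8.883×10^-8 m⁴
Effective length L_e = K·L = 1 × 4.22 = 4.220 m
P_cr = π²EI / L_e² = π² × 101×10⁹ × 8.883×10^-8 / 4.220² = 4.972×10^3 N
Factor of safety n = P_cr / P = 4.9725 / 3.08 = 1.61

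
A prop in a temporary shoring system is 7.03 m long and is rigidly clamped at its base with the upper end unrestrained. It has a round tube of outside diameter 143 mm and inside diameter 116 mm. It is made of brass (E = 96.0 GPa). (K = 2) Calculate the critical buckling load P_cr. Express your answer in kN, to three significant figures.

P_cr ≈ 55.8 kN

d_o = 143 mm, d_i = 116 mm
I = π(d_o⁴ − d_i⁴)/64 = π(143⁴ − 116.0⁴)/64 = 1.164×10^7 mm⁴
I = 1.164×10^7 mm⁴ = 1.164×10^-5 m⁴
Effective length L_e = K·L = 2 × 7.03 = 14.06 m
P_cr = π²EI / L_e² = π² × 96.0×10⁹ × 1.164×10^-5 / 14.06² = 5.578×10^4 N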